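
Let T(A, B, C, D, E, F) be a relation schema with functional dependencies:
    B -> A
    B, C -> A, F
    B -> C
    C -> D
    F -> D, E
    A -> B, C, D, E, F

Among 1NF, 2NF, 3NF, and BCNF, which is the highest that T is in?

Candidate keys: {A}, {B}. Prime attributes: {A, B}.
C -> D: {C}⁺ = {C, D}, which is not all of the attributes, so the left side is not a superkey — BCNF is violated.
Because {D} is non-prime and the left side of C -> D is not a superkey, the relation is not in 3NF.
With only single-attribute keys there can be no partial dependency, so 2NF holds.

2NF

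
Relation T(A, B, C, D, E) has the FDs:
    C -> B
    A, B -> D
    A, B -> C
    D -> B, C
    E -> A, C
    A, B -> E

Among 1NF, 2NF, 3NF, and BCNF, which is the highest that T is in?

3NF

Candidate keys: {A, B}, {A, C}, {A, D}, {E}. Prime attributes: {A, B, C, D, E}.
For C -> B we have {C}⁺ = {B, C}; {C} is not a superkey, so BCNF fails.
But every attribute on its right side ({B}) is prime, and the same holds for every other non-superkey FD, so 3NF still holds.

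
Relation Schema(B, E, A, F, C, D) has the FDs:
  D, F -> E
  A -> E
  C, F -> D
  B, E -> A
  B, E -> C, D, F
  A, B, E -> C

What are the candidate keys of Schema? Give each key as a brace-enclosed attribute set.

No FD produces {B}, so it must be in every candidate key.
{A, B}⁺ = {A, B, C, D, E, F} — all of the relation — so {A, B} is a candidate key.
{B, E}⁺ = {A, B, C, D, E, F} — all of the relation — so {B, E} is a candidate key.
{B, C, F}⁺ = {A, B, C, D, E, F} — all of the relation — so {B, C, F} is a candidate key.
{B, D, F}⁺ = {A, B, C, D, E, F} — all of the relation — so {B, D, F} is a candidate key.
No proper subset of any of these is a key, and no other minimal superkey exists.

{A, B}, {B, C, F}, {B, D, F}, {B, E}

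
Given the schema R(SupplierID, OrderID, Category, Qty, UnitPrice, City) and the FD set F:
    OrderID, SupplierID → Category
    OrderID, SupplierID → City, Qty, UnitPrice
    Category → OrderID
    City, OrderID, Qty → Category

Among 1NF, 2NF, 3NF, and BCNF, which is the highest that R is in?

3NF

Candidate keys: {Category, SupplierID}, {OrderID, SupplierID}. Prime attributes: {Category, OrderID, SupplierID}.
Category → OrderID breaks BCNF: {Category}⁺ = {Category, OrderID}, so {Category} is not a superkey.
Its right-hand attributes {OrderID} are all prime, as are those of every other non-superkey FD — the relation is in 3NF.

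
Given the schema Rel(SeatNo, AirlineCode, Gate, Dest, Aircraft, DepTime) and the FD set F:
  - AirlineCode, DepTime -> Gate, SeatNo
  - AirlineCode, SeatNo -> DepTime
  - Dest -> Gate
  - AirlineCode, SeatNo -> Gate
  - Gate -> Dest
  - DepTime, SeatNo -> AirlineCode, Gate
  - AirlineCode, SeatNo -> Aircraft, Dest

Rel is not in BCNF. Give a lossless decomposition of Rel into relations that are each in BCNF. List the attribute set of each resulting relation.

{Aircraft, AirlineCode, DepTime, Dest, SeatNo}; {Dest, Gate}

Candidate keys of the original relation: {AirlineCode, DepTime}, {AirlineCode, SeatNo}, {DepTime, SeatNo}.
{Aircraft, AirlineCode, DepTime, Dest, Gate, SeatNo}: {Dest} determines {Dest, Gate} here but is not a superkey — split on Dest -> Gate, giving {Dest, Gate} and {Aircraft, AirlineCode, DepTime, Dest, SeatNo}.
{Dest, Gate}: every determinant is a superkey — BCNF.
{Aircraft, AirlineCode, DepTime, Dest, SeatNo}: every determinant is a superkey — BCNF.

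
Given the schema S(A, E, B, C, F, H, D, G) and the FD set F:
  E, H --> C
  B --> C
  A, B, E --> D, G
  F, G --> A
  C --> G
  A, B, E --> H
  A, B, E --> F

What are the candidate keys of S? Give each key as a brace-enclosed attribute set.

{A, B, E}, {B, E, F}

{B, E} never appear on the right of any FD, so every key must include all of them.
{A, B, E} is a candidate key since {A, B, E}⁺ = {A, B, C, D, E, F, G, H} covers every attribute.
{B, E, F} is a candidate key since {B, E, F}⁺ = {A, B, C, D, E, F, G, H} covers every attribute.
Any other superkey properly contains one of these, so there are no further candidate keys.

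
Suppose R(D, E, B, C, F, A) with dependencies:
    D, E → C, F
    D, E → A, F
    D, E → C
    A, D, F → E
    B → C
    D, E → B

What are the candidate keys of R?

{D} never appears on the right of any FD, so every key must include it.
{D, E}⁺ = {A, B, C, D, E, F} — all of the relation — so {D, E} is a candidate key.
{A, D, F}⁺ = {A, B, C, D, E, F} — all of the relation — so {A, D, F} is a candidate key.
These are minimal and exhaustive — every other superkey contains one of them.

{A, D, F}, {D, E}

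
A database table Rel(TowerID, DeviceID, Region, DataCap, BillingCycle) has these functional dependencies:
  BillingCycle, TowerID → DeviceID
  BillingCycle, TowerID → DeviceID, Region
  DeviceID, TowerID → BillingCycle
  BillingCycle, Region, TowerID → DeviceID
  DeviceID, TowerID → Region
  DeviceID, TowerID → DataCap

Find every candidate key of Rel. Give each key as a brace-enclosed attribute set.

Attributes never on any right-hand side: {TowerID} — every candidate key must contain it.
{BillingCycle, TowerID}⁺ = {BillingCycle, DataCap, DeviceID, Region, TowerID}, which is every attribute, so {BillingCycle, TowerID} is a candidate key.
{DeviceID, TowerID}⁺ = {BillingCycle, DataCap, DeviceID, Region, TowerID}, which is every attribute, so {DeviceID, TowerID} is a candidate key.
No proper subset of any of these is a key, and no other minimal superkey exists.

{BillingCycle, TowerID}, {DeviceID, TowerID}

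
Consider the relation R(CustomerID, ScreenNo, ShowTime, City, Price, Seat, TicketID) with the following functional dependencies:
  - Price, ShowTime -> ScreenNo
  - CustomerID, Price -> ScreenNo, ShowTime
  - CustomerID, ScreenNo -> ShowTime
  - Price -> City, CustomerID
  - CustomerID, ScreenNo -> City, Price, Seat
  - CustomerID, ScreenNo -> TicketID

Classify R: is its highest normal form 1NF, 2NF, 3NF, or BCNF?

BCNF

Candidate keys: {CustomerID, ScreenNo}, {Price}. Prime attributes: {CustomerID, Price, ScreenNo}.
The left-hand side of every FD is a superkey, so BCNF is satisfied.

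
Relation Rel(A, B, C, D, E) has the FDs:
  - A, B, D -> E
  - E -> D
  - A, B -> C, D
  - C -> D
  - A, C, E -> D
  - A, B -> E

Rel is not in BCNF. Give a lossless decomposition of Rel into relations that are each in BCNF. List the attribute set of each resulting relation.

Candidate key of the original relation: {A, B}.
In {A, B, C, D, E}, {E} is not a superkey ({E}⁺ restricted to this set is {D, E}), so split on E -> D into {D, E} and {A, B, C, E}.
{D, E}: every determinant is a superkey — BCNF.
{A, B, C, E}: every determinant is a superkey — BCNF.

{A, B, C, E}; {D, E}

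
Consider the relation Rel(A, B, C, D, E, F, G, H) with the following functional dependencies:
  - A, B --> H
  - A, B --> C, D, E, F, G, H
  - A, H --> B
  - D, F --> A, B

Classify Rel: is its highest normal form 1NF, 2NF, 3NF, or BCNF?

Candidate keys: {A, B}, {A, H}, {D, F}. Prime attributes: {A, B, D, F, H}.
Every FD has a superkey on the left, so the relation is in BCNF.

BCNF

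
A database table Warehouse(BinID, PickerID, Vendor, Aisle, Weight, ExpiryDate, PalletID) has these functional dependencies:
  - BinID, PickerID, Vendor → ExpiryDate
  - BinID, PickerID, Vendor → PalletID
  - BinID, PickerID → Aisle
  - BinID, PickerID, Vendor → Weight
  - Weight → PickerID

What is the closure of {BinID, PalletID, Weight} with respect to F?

{Aisle, BinID, PalletID, PickerID, Weight}

Start with {BinID, PalletID, Weight}.
Weight → PickerID applies; add {PickerID} → now {BinID, PalletID, PickerID, Weight}.
BinID, PickerID → Aisle applies; add {Aisle} → now {Aisle, BinID, PalletID, PickerID, Weight}.
No further FD applies.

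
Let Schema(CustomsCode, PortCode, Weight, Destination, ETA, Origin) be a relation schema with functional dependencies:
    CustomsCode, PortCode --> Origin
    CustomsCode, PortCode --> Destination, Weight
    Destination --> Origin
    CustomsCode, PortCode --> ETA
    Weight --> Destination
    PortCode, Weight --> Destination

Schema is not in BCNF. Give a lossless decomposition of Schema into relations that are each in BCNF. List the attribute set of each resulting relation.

Candidate key of the original relation: {CustomsCode, PortCode}.
{CustomsCode, Destination, ETA, Origin, PortCode, Weight}: {Destination} determines {Destination, Origin} here but is not a superkey — split on Destination --> Origin, giving {Destination, Origin} and {CustomsCode, Destination, ETA, PortCode, Weight}.
{Destination, Origin} is in BCNF.
{CustomsCode, Destination, ETA, PortCode, Weight}: {Weight} determines {Destination, Weight} here but is not a superkey — split on Weight --> Destination, giving {Destination, Weight} and {CustomsCode, ETA, PortCode, Weight}.
{Destination, Weight} is in BCNF.
{CustomsCode, ETA, PortCode, Weight} is in BCNF.

{CustomsCode, ETA, PortCode, Weight}; {Destination, Origin}; {Destination, Weight}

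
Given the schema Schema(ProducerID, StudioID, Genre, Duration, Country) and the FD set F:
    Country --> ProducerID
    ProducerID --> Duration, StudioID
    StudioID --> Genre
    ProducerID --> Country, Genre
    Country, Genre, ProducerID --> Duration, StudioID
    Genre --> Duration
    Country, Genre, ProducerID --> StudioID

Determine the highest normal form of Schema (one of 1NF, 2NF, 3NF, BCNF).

2NF

Candidate keys: {Country}, {ProducerID}. Prime attributes: {Country, ProducerID}.
For StudioID --> Genre we have {StudioID}⁺ = {Duration, Genre, StudioID}; {StudioID} is not a superkey, so BCNF fails.
StudioID --> Genre has non-prime {Genre} on the right and a non-superkey on the left, so 3NF fails.
With only single-attribute keys there can be no partial dependency, so 2NF holds.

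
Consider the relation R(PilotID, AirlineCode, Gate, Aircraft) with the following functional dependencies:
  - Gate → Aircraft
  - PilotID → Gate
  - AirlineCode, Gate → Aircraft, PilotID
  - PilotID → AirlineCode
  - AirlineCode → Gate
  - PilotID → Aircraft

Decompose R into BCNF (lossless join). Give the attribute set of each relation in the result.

Candidate keys of the original relation: {AirlineCode}, {PilotID}.
Within {Aircraft, AirlineCode, Gate, PilotID}: {Gate}⁺ ∩ {Aircraft, AirlineCode, Gate, PilotID} = {Aircraft, Gate}, not the whole set, so Gate → Aircraft violates BCNF; decompose into {Aircraft, Gate} and {AirlineCode, Gate, PilotID}.
{Aircraft, Gate}: every determinant is a superkey — BCNF.
{AirlineCode, Gate, PilotID}: every determinant is a superkey — BCNF.

{Aircraft, Gate}; {AirlineCode, Gate, PilotID}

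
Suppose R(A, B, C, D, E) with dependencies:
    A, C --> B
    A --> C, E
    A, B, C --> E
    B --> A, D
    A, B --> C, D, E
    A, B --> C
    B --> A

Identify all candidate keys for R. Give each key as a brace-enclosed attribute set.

{A}⁺ = {A, B, C, D, E} — all of the relation — so {A} is a candidate key.
{B}⁺ = {A, B, C, D, E} — all of the relation — so {B} is a candidate key.
No proper subset of any of these is a key, and no other minimal superkey exists.

{A}, {B}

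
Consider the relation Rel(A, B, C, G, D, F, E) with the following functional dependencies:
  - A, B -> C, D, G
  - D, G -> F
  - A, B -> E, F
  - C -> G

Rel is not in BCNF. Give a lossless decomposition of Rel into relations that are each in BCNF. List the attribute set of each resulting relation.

{A, B, C, D, E}; {C, G}; {D, F, G}

Candidate key of the original relation: {A, B}.
Within {A, B, C, D, E, F, G}: {D, G}⁺ ∩ {A, B, C, D, E, F, G} = {D, F, G}, not the whole set, so D, G -> F violates BCNF; decompose into {D, F, G} and {A, B, C, D, E, G}.
{D, F, G}: every determinant is a superkey — BCNF.
Within {A, B, C, D, E, G}: {C}⁺ ∩ {A, B, C, D, E, G} = {C, G}, not the whole set, so C -> G violates BCNF; decompose into {C, G} and {A, B, C, D, E}.
{C, G}: every determinant is a superkey — BCNF.
{A, B, C, D, E}: every determinant is a superkey — BCNF.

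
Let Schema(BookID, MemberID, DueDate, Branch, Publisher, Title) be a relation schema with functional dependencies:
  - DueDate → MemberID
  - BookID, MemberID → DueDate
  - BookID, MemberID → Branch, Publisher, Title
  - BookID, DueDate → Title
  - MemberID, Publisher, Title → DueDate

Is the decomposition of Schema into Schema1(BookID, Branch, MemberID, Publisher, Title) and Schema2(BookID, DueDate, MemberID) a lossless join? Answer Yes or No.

Yes

Common attributes: {BookID, MemberID}; their closure is {BookID, Branch, DueDate, MemberID, Publisher, Title}.
Since Schema1 ⊆ {BookID, Branch, DueDate, MemberID, Publisher, Title}, the intersection is a superkey of Schema1; the decomposition is lossless.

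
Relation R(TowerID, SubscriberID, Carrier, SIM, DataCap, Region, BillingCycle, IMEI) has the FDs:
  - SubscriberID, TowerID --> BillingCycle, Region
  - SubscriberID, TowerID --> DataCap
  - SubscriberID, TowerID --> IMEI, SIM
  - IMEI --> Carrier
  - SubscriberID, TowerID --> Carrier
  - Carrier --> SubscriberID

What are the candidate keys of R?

No FD produces {TowerID}, so it must be in every candidate key.
{Carrier, TowerID}⁺ = {BillingCycle, Carrier, DataCap, IMEI, Region, SIM, SubscriberID, TowerID}, which is every attribute, so {Carrier, TowerID} is a candidate key.
{IMEI, TowerID}⁺ = {BillingCycle, Carrier, DataCap, IMEI, Region, SIM, SubscriberID, TowerID}, which is every attribute, so {IMEI, TowerID} is a candidate key.
{SubscriberID, TowerID}⁺ = {BillingCycle, Carrier, DataCap, IMEI, Region, SIM, SubscriberID, TowerID}, which is every attribute, so {SubscriberID, TowerID} is a candidate key.
No proper subset of any of these is a key, and no other minimal superkey exists.

{Carrier, TowerID}, {IMEI, TowerID}, {SubscriberID, TowerID}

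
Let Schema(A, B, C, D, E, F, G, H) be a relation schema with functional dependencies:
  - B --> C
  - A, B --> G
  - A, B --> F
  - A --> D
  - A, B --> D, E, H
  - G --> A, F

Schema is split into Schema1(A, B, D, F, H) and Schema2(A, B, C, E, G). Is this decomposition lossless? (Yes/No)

Yes

Schema1 ∩ Schema2 = {A, B}; its closure under F is {A, B, C, D, E, F, G, H}.
Schema1 is contained in that closure, so Schema1 ∩ Schema2 --> Schema1 holds and the join is lossless.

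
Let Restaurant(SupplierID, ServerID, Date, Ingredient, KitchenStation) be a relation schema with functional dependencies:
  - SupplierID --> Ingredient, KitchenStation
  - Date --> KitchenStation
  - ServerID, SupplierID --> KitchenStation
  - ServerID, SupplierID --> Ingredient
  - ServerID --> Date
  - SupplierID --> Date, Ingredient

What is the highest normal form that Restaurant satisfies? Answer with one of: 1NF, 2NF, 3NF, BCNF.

Candidate key: {ServerID, SupplierID}. Prime attributes: {ServerID, SupplierID}.
For SupplierID --> Ingredient, KitchenStation we have {SupplierID}⁺ = {Date, Ingredient, KitchenStation, SupplierID}; {SupplierID} is not a superkey, so BCNF fails.
Because {Ingredient, KitchenStation} are non-prime and the left side of SupplierID --> Ingredient, KitchenStation is not a superkey, the relation is not in 3NF.
{ServerID} is a proper subset of the key {ServerID, SupplierID}, and {ServerID}⁺ contains the non-prime attributes {Date, KitchenStation} — a partial dependency, so 2NF is violated.

1NF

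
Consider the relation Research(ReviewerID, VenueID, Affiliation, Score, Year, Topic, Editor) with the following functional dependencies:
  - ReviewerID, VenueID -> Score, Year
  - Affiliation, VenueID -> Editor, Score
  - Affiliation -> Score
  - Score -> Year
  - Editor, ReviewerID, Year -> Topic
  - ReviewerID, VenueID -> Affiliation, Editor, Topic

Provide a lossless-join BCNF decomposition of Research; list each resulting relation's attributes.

{Affiliation, Editor, VenueID}; {Affiliation, ReviewerID, Topic, VenueID}; {Affiliation, Score}; {Score, Year}

Candidate key of the original relation: {ReviewerID, VenueID}.
{Affiliation, Editor, ReviewerID, Score, Topic, VenueID, Year}: {Affiliation, VenueID} determines {Affiliation, Editor, Score, VenueID, Year} here but is not a superkey — split on Affiliation, VenueID -> Editor, Score, Year, giving {Affiliation, Editor, Score, VenueID, Year} and {Affiliation, ReviewerID, Topic, VenueID}.
{Affiliation, Editor, Score, VenueID, Year}: {Affiliation} determines {Affiliation, Score, Year} here but is not a superkey — split on Affiliation -> Score, Year, giving {Affiliation, Score, Year} and {Affiliation, Editor, VenueID}.
{Affiliation, Score, Year}: {Score} determines {Score, Year} here but is not a superkey — split on Score -> Year, giving {Score, Year} and {Affiliation, Score}.
{Score, Year}: every determinant is a superkey — BCNF.
{Affiliation, Score}: every determinant is a superkey — BCNF.
{Affiliation, Editor, VenueID}: every determinant is a superkey — BCNF.
{Affiliation, ReviewerID, Topic, VenueID}: every determinant is a superkey — BCNF.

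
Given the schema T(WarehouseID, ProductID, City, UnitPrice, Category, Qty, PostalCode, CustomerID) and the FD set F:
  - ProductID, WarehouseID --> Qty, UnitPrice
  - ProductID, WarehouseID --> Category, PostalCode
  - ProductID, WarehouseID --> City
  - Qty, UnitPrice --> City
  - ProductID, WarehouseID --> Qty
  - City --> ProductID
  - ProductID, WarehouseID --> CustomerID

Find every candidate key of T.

{City, WarehouseID}, {ProductID, WarehouseID}, {Qty, UnitPrice, WarehouseID}

Attributes never on any right-hand side: {WarehouseID} — every candidate key must contain it.
{City, WarehouseID}⁺ = {Category, City, CustomerID, PostalCode, ProductID, Qty, UnitPrice, WarehouseID}, which is every attribute, so {City, WarehouseID} is a candidate key.
{ProductID, WarehouseID}⁺ = {Category, City, CustomerID, PostalCode, ProductID, Qty, UnitPrice, WarehouseID}, which is every attribute, so {ProductID, WarehouseID} is a candidate key.
{Qty, UnitPrice, WarehouseID}⁺ = {Category, City, CustomerID, PostalCode, ProductID, Qty, UnitPrice, WarehouseID}, which is every attribute, so {Qty, UnitPrice, WarehouseID} is a candidate key.
No proper subset of any of these is a key, and no other minimal superkey exists.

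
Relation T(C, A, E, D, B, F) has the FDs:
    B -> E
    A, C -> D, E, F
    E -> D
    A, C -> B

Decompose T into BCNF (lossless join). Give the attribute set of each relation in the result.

{A, B, C, F}; {B, E}; {D, E}

Candidate key of the original relation: {A, C}.
Within {A, B, C, D, E, F}: {B}⁺ ∩ {A, B, C, D, E, F} = {B, D, E}, not the whole set, so B -> D, E violates BCNF; decompose into {B, D, E} and {A, B, C, F}.
Within {B, D, E}: {E}⁺ ∩ {B, D, E} = {D, E}, not the whole set, so E -> D violates BCNF; decompose into {D, E} and {B, E}.
{D, E} has no BCNF violation.
{B, E} has no BCNF violation.
{A, B, C, F} has no BCNF violation.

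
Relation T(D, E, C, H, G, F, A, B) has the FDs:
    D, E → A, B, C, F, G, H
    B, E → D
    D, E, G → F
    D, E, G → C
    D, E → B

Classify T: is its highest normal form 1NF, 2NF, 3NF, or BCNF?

Candidate keys: {B, E}, {D, E}. Prime attributes: {B, D, E}.
Each dependency's left side is a superkey — BCNF holds.

BCNF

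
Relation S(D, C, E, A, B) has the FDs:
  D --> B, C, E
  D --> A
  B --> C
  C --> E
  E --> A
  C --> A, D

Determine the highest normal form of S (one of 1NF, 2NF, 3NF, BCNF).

Candidate keys: {B}, {C}, {D}. Prime attributes: {B, C, D}.
E --> A: {E}⁺ = {A, E}, which is not all of the attributes, so the left side is not a superkey — BCNF is violated.
E --> A determines the non-prime attribute {A} from a non-superkey — 3NF is violated.
With only single-attribute keys there can be no partial dependency, so 2NF holds.

2NF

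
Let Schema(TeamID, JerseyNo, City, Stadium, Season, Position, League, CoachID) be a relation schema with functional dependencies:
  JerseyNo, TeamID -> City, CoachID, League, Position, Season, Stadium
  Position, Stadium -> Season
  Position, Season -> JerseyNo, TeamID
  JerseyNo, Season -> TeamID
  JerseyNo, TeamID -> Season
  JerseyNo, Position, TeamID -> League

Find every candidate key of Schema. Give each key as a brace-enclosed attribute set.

{JerseyNo, Season}, {JerseyNo, TeamID}, {Position, Season}, {Position, Stadium}

Closure of {JerseyNo, Season} is {City, CoachID, JerseyNo, League, Position, Season, Stadium, TeamID}, the whole schema; {JerseyNo, Season} is a candidate key.
Closure of {JerseyNo, TeamID} is {City, CoachID, JerseyNo, League, Position, Season, Stadium, TeamID}, the whole schema; {JerseyNo, TeamID} is a candidate key.
Closure of {Position, Season} is {City, CoachID, JerseyNo, League, Position, Season, Stadium, TeamID}, the whole schema; {Position, Season} is a candidate key.
Closure of {Position, Stadium} is {City, CoachID, JerseyNo, League, Position, Season, Stadium, TeamID}, the whole schema; {Position, Stadium} is a candidate key.
Any other superkey properly contains one of these, so there are no further candidate keys.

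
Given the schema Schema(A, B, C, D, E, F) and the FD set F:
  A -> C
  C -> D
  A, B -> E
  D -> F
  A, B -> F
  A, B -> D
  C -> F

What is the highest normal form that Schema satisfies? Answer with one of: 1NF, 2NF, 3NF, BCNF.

1NF

Candidate key: {A, B}. Prime attributes: {A, B}.
A -> C breaks BCNF: {A}⁺ = {A, C, D, F}, so {A} is not a superkey.
Because {C} is non-prime and the left side of A -> C is not a superkey, the relation is not in 3NF.
{A} is a proper subset of the key {A, B}, and {A}⁺ contains the non-prime attributes {C, D, F} — a partial dependency, so 2NF is violated.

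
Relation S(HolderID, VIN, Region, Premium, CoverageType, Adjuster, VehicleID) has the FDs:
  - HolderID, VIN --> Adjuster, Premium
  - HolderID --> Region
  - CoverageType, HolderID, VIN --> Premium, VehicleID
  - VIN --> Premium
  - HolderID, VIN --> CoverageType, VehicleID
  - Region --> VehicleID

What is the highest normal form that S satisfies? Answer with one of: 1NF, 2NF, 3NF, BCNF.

Candidate key: {HolderID, VIN}. Prime attributes: {HolderID, VIN}.
HolderID --> Region: {HolderID}⁺ = {HolderID, Region, VehicleID}, which is not all of the attributes, so the left side is not a superkey — BCNF is violated.
Because {Region} is non-prime and the left side of HolderID --> Region is not a superkey, the relation is not in 3NF.
{HolderID} is a proper subset of the key {HolderID, VIN}, and {HolderID}⁺ contains the non-prime attributes {Region, VehicleID} — a partial dependency, so 2NF is violated.

1NF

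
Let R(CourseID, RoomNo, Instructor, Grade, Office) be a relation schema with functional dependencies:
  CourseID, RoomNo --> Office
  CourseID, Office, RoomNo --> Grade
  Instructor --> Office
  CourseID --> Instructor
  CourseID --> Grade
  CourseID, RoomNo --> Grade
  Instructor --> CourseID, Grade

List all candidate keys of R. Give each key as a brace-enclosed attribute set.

{CourseID, RoomNo}, {Instructor, RoomNo}

{RoomNo} never appears on the right of any FD, so every key must include it.
Closure of {CourseID, RoomNo} is {CourseID, Grade, Instructor, Office, RoomNo}, the whole schema; {CourseID, RoomNo} is a candidate key.
Closure of {Instructor, RoomNo} is {CourseID, Grade, Instructor, Office, RoomNo}, the whole schema; {Instructor, RoomNo} is a candidate key.
Any other superkey properly contains one of these, so there are no further candidate keys.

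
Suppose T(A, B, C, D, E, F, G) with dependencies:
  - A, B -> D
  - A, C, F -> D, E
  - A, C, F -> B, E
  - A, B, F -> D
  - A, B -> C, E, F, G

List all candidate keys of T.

{A, B}, {A, C, F}

{A} never appears on the right of any FD, so every key must include it.
Closure of {A, B} is {A, B, C, D, E, F, G}, the whole schema; {A, B} is a candidate key.
Closure of {A, C, F} is {A, B, C, D, E, F, G}, the whole schema; {A, C, F} is a candidate key.
Any other superkey properly contains one of these, so there are no further candidate keys.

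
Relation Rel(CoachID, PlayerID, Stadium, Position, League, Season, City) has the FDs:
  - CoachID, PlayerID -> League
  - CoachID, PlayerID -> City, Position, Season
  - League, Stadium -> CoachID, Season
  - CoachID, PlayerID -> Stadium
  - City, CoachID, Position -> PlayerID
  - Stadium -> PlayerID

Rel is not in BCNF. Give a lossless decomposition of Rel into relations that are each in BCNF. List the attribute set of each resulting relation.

{City, CoachID, League, Position, Season, Stadium}; {PlayerID, Stadium}

Candidate keys of the original relation: {City, CoachID, Position}, {CoachID, PlayerID}, {CoachID, Stadium}, {League, Stadium}.
In {City, CoachID, League, PlayerID, Position, Season, Stadium}, {Stadium} is not a superkey ({Stadium}⁺ restricted to this set is {PlayerID, Stadium}), so split on Stadium -> PlayerID into {PlayerID, Stadium} and {City, CoachID, League, Position, Season, Stadium}.
{PlayerID, Stadium} has no BCNF violation.
{City, CoachID, League, Position, Season, Stadium} has no BCNF violation.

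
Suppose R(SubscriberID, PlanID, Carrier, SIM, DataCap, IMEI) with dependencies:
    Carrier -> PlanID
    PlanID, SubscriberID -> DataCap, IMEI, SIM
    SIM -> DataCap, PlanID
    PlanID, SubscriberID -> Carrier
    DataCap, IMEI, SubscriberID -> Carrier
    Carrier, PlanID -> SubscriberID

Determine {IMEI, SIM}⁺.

Start with {IMEI, SIM}.
SIM -> DataCap, PlanID applies; add {DataCap, PlanID} → now {DataCap, IMEI, PlanID, SIM}.
No further FD applies.

{DataCap, IMEI, PlanID, SIM}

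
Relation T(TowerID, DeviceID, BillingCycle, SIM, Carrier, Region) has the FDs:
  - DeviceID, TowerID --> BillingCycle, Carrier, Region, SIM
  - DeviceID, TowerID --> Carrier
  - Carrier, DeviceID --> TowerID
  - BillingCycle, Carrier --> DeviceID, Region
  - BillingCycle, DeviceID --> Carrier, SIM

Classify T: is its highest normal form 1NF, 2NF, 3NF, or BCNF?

Candidate keys: {BillingCycle, Carrier}, {BillingCycle, DeviceID}, {Carrier, DeviceID}, {DeviceID, TowerID}. Prime attributes: {BillingCycle, Carrier, DeviceID, TowerID}.
Each dependency's left side is a superkey — BCNF holds.

BCNF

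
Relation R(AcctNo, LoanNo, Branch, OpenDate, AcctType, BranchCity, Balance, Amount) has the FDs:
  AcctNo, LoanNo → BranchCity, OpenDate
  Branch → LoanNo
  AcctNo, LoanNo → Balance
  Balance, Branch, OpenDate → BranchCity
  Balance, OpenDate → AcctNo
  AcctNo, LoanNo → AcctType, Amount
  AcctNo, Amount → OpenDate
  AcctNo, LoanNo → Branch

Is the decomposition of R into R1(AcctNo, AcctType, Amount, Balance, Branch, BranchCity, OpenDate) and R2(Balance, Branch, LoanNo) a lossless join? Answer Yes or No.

Yes

R1 ∩ R2 = {Balance, Branch}; its closure under F is {Balance, Branch, LoanNo}.
Since R2 ⊆ {Balance, Branch, LoanNo}, the intersection is a superkey of R2; the decomposition is lossless.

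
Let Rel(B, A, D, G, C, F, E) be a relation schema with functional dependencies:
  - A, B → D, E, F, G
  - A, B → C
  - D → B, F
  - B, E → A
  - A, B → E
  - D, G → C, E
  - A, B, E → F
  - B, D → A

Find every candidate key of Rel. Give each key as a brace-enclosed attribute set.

{D}⁺ = {A, B, C, D, E, F, G}, which is every attribute, so {D} is a candidate key.
{A, B}⁺ = {A, B, C, D, E, F, G}, which is every attribute, so {A, B} is a candidate key.
{B, E}⁺ = {A, B, C, D, E, F, G}, which is every attribute, so {B, E} is a candidate key.
Any other superkey properly contains one of these, so there are no further candidate keys.

{A, B}, {B, E}, {D}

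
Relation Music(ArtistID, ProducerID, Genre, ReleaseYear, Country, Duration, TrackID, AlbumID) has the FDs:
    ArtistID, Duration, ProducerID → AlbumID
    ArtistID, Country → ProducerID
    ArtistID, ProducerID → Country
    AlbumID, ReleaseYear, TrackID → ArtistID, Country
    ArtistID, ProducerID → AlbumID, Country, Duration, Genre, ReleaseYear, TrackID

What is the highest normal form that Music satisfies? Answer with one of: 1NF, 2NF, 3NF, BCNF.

Candidate keys: {AlbumID, ReleaseYear, TrackID}, {ArtistID, Country}, {ArtistID, ProducerID}. Prime attributes: {AlbumID, ArtistID, Country, ProducerID, ReleaseYear, TrackID}.
Each dependency's left side is a superkey — BCNF holds.

BCNF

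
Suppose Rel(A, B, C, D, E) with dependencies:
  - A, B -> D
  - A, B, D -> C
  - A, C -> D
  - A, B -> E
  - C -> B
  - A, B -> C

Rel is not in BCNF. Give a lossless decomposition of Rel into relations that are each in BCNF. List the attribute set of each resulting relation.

{A, C, D, E}; {B, C}

Candidate keys of the original relation: {A, B}, {A, C}.
Within {A, B, C, D, E}: {C}⁺ ∩ {A, B, C, D, E} = {B, C}, not the whole set, so C -> B violates BCNF; decompose into {B, C} and {A, C, D, E}.
{B, C} is in BCNF.
{A, C, D, E} is in BCNF.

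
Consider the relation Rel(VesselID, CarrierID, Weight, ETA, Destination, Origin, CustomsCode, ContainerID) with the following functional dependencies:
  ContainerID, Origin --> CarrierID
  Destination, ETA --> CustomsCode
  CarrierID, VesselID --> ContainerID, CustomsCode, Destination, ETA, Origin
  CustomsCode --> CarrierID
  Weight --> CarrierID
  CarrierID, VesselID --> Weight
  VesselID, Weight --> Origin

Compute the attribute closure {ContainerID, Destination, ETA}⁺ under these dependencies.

{CarrierID, ContainerID, CustomsCode, Destination, ETA}

Start with {ContainerID, Destination, ETA}.
Destination, ETA --> CustomsCode applies; add {CustomsCode} → now {ContainerID, CustomsCode, Destination, ETA}.
CustomsCode --> CarrierID applies; add {CarrierID} → now {CarrierID, ContainerID, CustomsCode, Destination, ETA}.
No further FD applies.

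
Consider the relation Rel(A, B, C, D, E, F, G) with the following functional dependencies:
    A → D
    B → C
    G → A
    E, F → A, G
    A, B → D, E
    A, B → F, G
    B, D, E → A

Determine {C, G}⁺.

Start with {C, G}.
G → A applies; add {A} → now {A, C, G}.
A → D applies; add {D} → now {A, C, D, G}.
No further FD applies.

{A, C, D, G}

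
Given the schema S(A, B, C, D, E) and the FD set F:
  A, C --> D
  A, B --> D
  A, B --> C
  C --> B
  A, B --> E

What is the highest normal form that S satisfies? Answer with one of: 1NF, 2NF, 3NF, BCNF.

3NF

Candidate keys: {A, B}, {A, C}. Prime attributes: {A, B, C}.
C --> B breaks BCNF: {C}⁺ = {B, C}, so {C} is not a superkey.
But every attribute on its right side ({B}) is prime, and the same holds for every other non-superkey FD, so 3NF still holds.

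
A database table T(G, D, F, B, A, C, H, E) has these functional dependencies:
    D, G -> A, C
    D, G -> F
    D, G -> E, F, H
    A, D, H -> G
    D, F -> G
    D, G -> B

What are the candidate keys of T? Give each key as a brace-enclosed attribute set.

{A, D, H}, {D, F}, {D, G}

{D} never appears on the right of any FD, so every key must include it.
{D, F}⁺ = {A, B, C, D, E, F, G, H} — all of the relation — so {D, F} is a candidate key.
{D, G}⁺ = {A, B, C, D, E, F, G, H} — all of the relation — so {D, G} is a candidate key.
{A, D, H}⁺ = {A, B, C, D, E, F, G, H} — all of the relation — so {A, D, H} is a candidate key.
No proper subset of any of these is a key, and no other minimal superkey exists.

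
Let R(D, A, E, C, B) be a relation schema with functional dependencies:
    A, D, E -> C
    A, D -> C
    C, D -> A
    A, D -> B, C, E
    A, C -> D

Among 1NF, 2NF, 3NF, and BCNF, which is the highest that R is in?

BCNF

Candidate keys: {A, C}, {A, D}, {C, D}. Prime attributes: {A, C, D}.
The left-hand side of every FD is a superkey, so BCNF is satisfied.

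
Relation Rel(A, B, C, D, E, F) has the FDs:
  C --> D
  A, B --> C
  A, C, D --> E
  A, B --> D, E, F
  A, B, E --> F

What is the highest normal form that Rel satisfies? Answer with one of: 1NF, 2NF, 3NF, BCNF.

Candidate key: {A, B}. Prime attributes: {A, B}.
C --> D breaks BCNF: {C}⁺ = {C, D}, so {C} is not a superkey.
Because {D} is non-prime and the left side of C --> D is not a superkey, the relation is not in 3NF.
No non-prime attribute depends on a proper subset of any candidate key, so 2NF holds.

2NF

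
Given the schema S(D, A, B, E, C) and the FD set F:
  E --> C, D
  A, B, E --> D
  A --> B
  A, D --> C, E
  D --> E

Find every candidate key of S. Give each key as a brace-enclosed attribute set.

{A, D}, {A, E}

No FD produces {A}, so it must be in every candidate key.
{A, D}⁺ = {A, B, C, D, E} — all of the relation — so {A, D} is a candidate key.
{A, E}⁺ = {A, B, C, D, E} — all of the relation — so {A, E} is a candidate key.
No proper subset of any of these is a key, and no other minimal superkey exists.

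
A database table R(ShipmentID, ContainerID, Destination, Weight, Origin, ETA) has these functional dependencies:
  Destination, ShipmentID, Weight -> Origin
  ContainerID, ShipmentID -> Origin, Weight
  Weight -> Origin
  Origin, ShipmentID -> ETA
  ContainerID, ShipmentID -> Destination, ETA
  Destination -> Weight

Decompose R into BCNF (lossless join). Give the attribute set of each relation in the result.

Candidate key of the original relation: {ContainerID, ShipmentID}.
In {ContainerID, Destination, ETA, Origin, ShipmentID, Weight}, {Destination, ShipmentID, Weight} is not a superkey ({Destination, ShipmentID, Weight}⁺ restricted to this set is {Destination, ETA, Origin, ShipmentID, Weight}), so split on Destination, ShipmentID, Weight -> ETA, Origin into {Destination, ETA, Origin, ShipmentID, Weight} and {ContainerID, Destination, ShipmentID, Weight}.
In {Destination, ETA, Origin, ShipmentID, Weight}, {Weight} is not a superkey ({Weight}⁺ restricted to this set is {Origin, Weight}), so split on Weight -> Origin into {Origin, Weight} and {Destination, ETA, ShipmentID, Weight}.
{Origin, Weight}: every determinant is a superkey — BCNF.
In {Destination, ETA, ShipmentID, Weight}, {Destination} is not a superkey ({Destination}⁺ restricted to this set is {Destination, Weight}), so split on Destination -> Weight into {Destination, Weight} and {Destination, ETA, ShipmentID}.
{Destination, Weight}: every determinant is a superkey — BCNF.
{Destination, ETA, ShipmentID}: every determinant is a superkey — BCNF.
In {ContainerID, Destination, ShipmentID, Weight}, {Destination} is not a superkey ({Destination}⁺ restricted to this set is {Destination, Weight}), so split on Destination -> Weight into {Destination, Weight} and {ContainerID, Destination, ShipmentID}.
{Destination, Weight}: every determinant is a superkey — BCNF.
{ContainerID, Destination, ShipmentID}: every determinant is a superkey — BCNF.

{ContainerID, Destination, ShipmentID}; {Destination, ETA, ShipmentID}; {Destination, Weight}; {Origin, Weight}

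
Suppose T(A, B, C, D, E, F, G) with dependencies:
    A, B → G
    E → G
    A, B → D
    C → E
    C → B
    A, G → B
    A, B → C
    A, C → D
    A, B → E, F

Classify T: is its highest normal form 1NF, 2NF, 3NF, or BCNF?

Candidate keys: {A, B}, {A, C}, {A, E}, {A, G}. Prime attributes: {A, B, C, E, G}.
E → G breaks BCNF: {E}⁺ = {E, G}, so {E} is not a superkey.
But every attribute on its right side ({G}) is prime, and the same holds for every other non-superkey FD, so 3NF still holds.

3NF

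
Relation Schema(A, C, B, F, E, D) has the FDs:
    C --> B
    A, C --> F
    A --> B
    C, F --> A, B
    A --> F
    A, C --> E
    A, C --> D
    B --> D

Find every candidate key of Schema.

{A, C}, {C, F}

{C} never appears on the right of any FD, so every key must include it.
{A, C} is a candidate key since {A, C}⁺ = {A, B, C, D, E, F} covers every attribute.
{C, F} is a candidate key since {C, F}⁺ = {A, B, C, D, E, F} covers every attribute.
These are minimal and exhaustive — every other superkey contains one of them.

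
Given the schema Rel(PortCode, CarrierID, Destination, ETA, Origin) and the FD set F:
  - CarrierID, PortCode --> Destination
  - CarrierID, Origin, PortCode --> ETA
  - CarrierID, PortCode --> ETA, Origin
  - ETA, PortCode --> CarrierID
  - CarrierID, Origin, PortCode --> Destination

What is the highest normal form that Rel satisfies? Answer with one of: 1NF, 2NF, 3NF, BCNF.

Candidate keys: {CarrierID, PortCode}, {ETA, PortCode}. Prime attributes: {CarrierID, ETA, PortCode}.
Every FD has a superkey on the left, so the relation is in BCNF.

BCNF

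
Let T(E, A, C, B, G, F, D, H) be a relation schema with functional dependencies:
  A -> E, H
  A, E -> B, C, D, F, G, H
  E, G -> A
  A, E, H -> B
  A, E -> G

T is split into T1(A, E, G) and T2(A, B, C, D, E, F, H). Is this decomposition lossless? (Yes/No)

Common attributes: {A, E}; their closure is {A, B, C, D, E, F, G, H}.
Since T1 ⊆ {A, B, C, D, E, F, G, H}, the intersection is a superkey of T1; the decomposition is lossless.

Yes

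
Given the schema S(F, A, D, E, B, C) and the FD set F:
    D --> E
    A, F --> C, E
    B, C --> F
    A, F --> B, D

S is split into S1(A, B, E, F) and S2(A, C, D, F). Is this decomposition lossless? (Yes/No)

Yes

The shared attributes are {A, F} and {A, F}⁺ = {A, B, C, D, E, F}.
This includes all of S1, so the common attributes are a superkey of S1 — the join is lossless.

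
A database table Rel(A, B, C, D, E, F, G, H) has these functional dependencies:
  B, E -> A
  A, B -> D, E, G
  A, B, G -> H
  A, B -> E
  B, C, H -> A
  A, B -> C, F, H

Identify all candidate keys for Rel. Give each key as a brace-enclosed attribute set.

{A, B}, {B, C, H}, {B, E}

Attributes never on any right-hand side: {B} — every candidate key must contain it.
{A, B} is a candidate key since {A, B}⁺ = {A, B, C, D, E, F, G, H} covers every attribute.
{B, E} is a candidate key since {B, E}⁺ = {A, B, C, D, E, F, G, H} covers every attribute.
{B, C, H} is a candidate key since {B, C, H}⁺ = {A, B, C, D, E, F, G, H} covers every attribute.
No proper subset of any of these is a key, and no other minimal superkey exists.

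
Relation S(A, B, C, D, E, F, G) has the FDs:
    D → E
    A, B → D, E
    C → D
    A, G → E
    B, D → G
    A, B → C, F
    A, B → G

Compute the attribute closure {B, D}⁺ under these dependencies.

Start with {B, D}.
D → E applies; add {E} → now {B, D, E}.
B, D → G applies; add {G} → now {B, D, E, G}.
No further FD applies.

{B, D, E, G}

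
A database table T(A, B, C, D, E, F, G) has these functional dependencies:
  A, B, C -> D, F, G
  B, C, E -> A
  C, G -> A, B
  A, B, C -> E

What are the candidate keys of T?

{A, B, C}, {B, C, E}, {C, G}

{C} never appears on the right of any FD, so every key must include it.
{C, G} is a candidate key since {C, G}⁺ = {A, B, C, D, E, F, G} covers every attribute.
{A, B, C} is a candidate key since {A, B, C}⁺ = {A, B, C, D, E, F, G} covers every attribute.
{B, C, E} is a candidate key since {B, C, E}⁺ = {A, B, C, D, E, F, G} covers every attribute.
These are minimal and exhaustive — every other superkey contains one of them.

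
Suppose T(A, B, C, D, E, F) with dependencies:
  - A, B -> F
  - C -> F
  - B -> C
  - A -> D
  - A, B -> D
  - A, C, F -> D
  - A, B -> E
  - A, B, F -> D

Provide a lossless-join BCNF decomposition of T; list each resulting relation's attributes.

{A, B, E}; {A, D}; {B, C}; {C, F}

Candidate key of the original relation: {A, B}.
{A, B, C, D, E, F}: {C} determines {C, F} here but is not a superkey — split on C -> F, giving {C, F} and {A, B, C, D, E}.
{C, F} has no BCNF violation.
{A, B, C, D, E}: {B} determines {B, C} here but is not a superkey — split on B -> C, giving {B, C} and {A, B, D, E}.
{B, C} has no BCNF violation.
{A, B, D, E}: {A} determines {A, D} here but is not a superkey — split on A -> D, giving {A, D} and {A, B, E}.
{A, D} has no BCNF violation.
{A, B, E} has no BCNF violation.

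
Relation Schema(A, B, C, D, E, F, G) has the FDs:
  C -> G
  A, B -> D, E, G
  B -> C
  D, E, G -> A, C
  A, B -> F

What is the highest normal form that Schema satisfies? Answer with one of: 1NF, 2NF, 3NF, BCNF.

Candidate keys: {A, B}, {B, D, E}. Prime attributes: {A, B, D, E}.
For C -> G we have {C}⁺ = {C, G}; {C} is not a superkey, so BCNF fails.
Because {G} is non-prime and the left side of C -> G is not a superkey, the relation is not in 3NF.
{B} is a proper subset of the key {A, B}, and {B}⁺ contains the non-prime attributes {C, G} — a partial dependency, so 2NF is violated.

1NF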